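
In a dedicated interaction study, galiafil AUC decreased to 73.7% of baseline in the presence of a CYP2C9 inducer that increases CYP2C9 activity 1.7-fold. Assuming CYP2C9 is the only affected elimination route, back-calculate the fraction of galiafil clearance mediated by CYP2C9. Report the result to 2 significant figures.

CL'/CL = 1 / 0.737 = 1.357
1.7·fm + (1 − fm) = 1.357
fm = (1.357 − 1) / (1.7 − 1) = 0.51

0.51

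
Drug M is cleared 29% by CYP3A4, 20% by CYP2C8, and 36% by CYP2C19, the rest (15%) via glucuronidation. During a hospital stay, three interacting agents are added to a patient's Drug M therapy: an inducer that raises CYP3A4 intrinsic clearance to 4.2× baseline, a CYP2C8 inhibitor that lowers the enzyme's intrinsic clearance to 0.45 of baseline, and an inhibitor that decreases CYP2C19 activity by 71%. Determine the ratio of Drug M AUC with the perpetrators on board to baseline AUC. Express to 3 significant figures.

CYP3A4: 0.29 × 4.2 = 1.218
CYP2C8: 0.2 × 0.45 = 0.09
CYP2C19: 0.36 × 0.29 = 0.1044
Other: 0.15 (unchanged)
Relative clearance = 1.218 + 0.09 + 0.1044 + 0.15 = 1.5624.
Net AUC ratio = 1 / 1.5624 = 0.640.

0.640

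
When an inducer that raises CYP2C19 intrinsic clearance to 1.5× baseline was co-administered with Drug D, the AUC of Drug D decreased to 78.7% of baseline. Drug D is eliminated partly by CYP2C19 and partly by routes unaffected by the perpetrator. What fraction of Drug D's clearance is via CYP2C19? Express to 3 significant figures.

Let x = fm,CYP2C19. Because AUC ∝ 1/CL, relative clearance rose to 1/0.787 = 1.271.
Setting x·1.5 + (1 − x) = 1.271 and solving: x = (1.271 − 1)/(1.5 − 1) = 0.541.

0.541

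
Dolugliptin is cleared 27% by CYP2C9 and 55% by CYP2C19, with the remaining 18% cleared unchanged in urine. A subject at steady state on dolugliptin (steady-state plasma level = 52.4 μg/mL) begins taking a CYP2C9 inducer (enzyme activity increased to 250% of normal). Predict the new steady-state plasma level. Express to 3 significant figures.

The CYP2C9 pathway (27% of clearance) is boosted to 2.5× activity: 0.27 × 2.5 = 0.675.
CYP2C19 (55%) and the residual 18% are unaffected.
Relative clearance = 0.675 + 0.55 + 0.18 = 1.405.
Steady-state plasma level ∝ 1/CL, so new value = 52.4 / 1.405 = 37.3 μg/mL.

37.3 μg/mL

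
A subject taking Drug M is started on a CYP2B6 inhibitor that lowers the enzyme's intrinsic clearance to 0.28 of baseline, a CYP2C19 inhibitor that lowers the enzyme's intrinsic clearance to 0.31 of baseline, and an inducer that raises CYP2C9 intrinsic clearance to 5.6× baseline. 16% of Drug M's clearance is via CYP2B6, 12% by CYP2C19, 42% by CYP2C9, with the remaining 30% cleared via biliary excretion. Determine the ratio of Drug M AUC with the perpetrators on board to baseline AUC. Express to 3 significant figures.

0.366

The CYP2B6 pathway (16% of clearance) falls to 0.28× activity: 0.16 × 0.28 = 0.0448.
The CYP2C19 pathway (12% of clearance) drops to 0.31× activity: 0.12 × 0.31 = 0.0372.
The CYP2C9 pathway (42% of clearance) is boosted to 5.6× activity: 0.42 × 5.6 = 2.352.
The remaining 30% of clearance is unaffected.
New clearance relative to baseline: 0.0448 + 0.0372 + 2.352 + 0.3 = 2.734.
Net AUC ratio = 1 / 2.734 = 0.366.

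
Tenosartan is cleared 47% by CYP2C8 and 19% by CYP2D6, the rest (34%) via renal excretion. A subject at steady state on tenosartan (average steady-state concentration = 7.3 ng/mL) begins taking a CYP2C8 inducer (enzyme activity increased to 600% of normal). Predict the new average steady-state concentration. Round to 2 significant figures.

The CYP2C8 pathway (47% of clearance) is boosted to 6× activity: 0.47 × 6 = 2.82.
CYP2D6 (19%) and the residual 34% are unaffected.
Relative clearance = 2.82 + 0.19 + 0.34 = 3.35.
With dosing unchanged, average steady-state concentration scales as 1/CL: 7.3 / 3.35 = 2.2 ng/mL.

2.2 ng/mL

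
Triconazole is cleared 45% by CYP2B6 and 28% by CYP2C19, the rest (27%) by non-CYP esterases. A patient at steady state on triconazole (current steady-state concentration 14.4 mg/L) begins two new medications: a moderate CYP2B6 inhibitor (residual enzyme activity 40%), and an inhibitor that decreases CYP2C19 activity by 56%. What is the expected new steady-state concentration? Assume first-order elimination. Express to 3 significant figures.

The CYP2B6 pathway (45% of clearance) drops to 0.4× activity: 0.45 × 0.4 = 0.18.
The CYP2C19 pathway (28% of clearance) drops to 0.44× activity: 0.28 × 0.44 = 0.1232.
Non-CYP routes (27%) are unchanged.
Relative clearance = 0.18 + 0.1232 + 0.27 = 0.5732.
Steady-state concentration ∝ 1/CL: new value = 14.4 / 0.5732 = 25.1 mg/L.

25.1 mg/L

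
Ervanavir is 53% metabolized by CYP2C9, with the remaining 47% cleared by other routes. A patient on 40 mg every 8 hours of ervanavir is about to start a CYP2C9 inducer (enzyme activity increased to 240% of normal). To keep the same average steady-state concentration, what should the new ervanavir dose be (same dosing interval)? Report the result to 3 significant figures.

The CYP2C9 pathway (53% of clearance) is boosted to 2.4× activity: 0.53 × 2.4 = 1.272.
Non-CYP routes (47%) are unchanged.
New clearance relative to baseline: 1.272 + 0.47 = 1.742.
Css,avg = (dose rate)/CL, so holding Css fixed requires dose ∝ CL: 40 × 1.742 = 69.7 mg.

69.7 mg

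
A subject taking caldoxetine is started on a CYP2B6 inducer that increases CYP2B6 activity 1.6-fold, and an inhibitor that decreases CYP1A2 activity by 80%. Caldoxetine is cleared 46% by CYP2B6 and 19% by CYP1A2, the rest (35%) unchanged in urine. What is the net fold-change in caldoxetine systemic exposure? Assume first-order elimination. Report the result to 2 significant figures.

The CYP2B6 pathway (46% of clearance) is boosted to 1.6× activity: 0.46 × 1.6 = 0.736.
The CYP1A2 pathway (19% of clearance) is reduced to 0.2× activity: 0.19 × 0.2 = 0.038.
Non-CYP routes (35%) are unchanged.
Relative clearance = 0.736 + 0.038 + 0.35 = 1.124.
Net systemic exposure ratio = 1 / 1.124 = 0.89.

0.89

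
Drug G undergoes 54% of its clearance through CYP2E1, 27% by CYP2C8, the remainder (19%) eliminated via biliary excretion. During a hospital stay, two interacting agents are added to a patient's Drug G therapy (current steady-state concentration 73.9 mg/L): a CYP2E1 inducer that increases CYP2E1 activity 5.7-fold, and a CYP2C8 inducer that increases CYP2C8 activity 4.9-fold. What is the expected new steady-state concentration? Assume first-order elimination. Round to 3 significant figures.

CYP2E1: 0.54 × 5.7 = 3.078
CYP2C8: 0.27 × 4.9 = 1.323
Other: 0.19 (unchanged)
New clearance relative to baseline: 3.078 + 1.323 + 0.19 = 4.591.
New steady-state concentration = 73.9 / 4.591 = 16.1 mg/L (concentration scales inversely with clearance).

16.1 mg/L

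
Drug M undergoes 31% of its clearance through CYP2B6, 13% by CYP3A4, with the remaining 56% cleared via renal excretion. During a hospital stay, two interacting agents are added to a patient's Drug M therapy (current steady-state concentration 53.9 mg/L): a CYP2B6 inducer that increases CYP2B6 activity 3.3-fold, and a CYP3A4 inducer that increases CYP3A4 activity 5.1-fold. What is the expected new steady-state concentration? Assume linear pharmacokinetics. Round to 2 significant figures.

The CYP2B6 pathway (31% of clearance) increases to 3.3× activity: 0.31 × 3.3 = 1.023.
The CYP3A4 pathway (13% of clearance) is boosted to 5.1× activity: 0.13 × 5.1 = 0.663.
Non-CYP routes (56%) are unchanged.
CL_new/CL_old = 1.023 + 0.663 + 0.56 = 2.246.
New steady-state concentration = 53.9 / 2.246 = 24 mg/L (concentration scales inversely with clearance).

24 mg/L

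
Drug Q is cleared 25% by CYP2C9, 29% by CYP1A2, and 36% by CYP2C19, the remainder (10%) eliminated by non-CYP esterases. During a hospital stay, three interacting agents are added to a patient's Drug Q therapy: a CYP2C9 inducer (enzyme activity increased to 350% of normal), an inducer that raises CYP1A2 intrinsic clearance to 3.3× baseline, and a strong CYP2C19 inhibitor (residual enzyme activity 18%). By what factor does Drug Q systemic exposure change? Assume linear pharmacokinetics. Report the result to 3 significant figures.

0.501

The CYP2C9 pathway (25% of clearance) is boosted to 3.5× activity: 0.25 × 3.5 = 0.875.
The CYP1A2 pathway (29% of clearance) rises to 3.3× activity: 0.29 × 3.3 = 0.957.
The CYP2C19 pathway (36% of clearance) is reduced to 0.18× activity: 0.36 × 0.18 = 0.0648.
The remaining 10% of clearance is unaffected.
New clearance relative to baseline: 0.875 + 0.957 + 0.0648 + 0.1 = 1.9968.
Systemic exposure ∝ 1/CL: fold-change = 1 / 1.9968 = 0.501.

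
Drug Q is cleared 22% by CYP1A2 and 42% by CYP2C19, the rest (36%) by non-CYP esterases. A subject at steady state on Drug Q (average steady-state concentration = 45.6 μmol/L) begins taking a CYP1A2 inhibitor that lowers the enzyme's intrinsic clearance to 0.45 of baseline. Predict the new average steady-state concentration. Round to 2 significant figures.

The CYP1A2 pathway (22% of clearance) drops to 0.45× activity: 0.22 × 0.45 = 0.099.
CYP2C19 (42%) and the residual 36% are unaffected.
CL_new/CL_old = 0.099 + 0.42 + 0.36 = 0.879.
New average steady-state concentration = baseline ÷ relative clearance = 45.6 / 0.879 = 52 μmol/L.

52 μmol/L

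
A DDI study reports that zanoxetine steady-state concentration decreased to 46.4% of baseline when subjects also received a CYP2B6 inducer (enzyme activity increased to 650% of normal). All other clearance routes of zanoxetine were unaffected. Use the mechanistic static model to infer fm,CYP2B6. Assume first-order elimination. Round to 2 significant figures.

0.21

Write x for the fraction cleared via CYP2B6. The observed steady-state concentration change means clearance rose to 1/0.464 = 2.155 of baseline.
Only the CYP2B6 route changed, so 2.155 = x·6.5 + (1 − x), giving x = 0.21.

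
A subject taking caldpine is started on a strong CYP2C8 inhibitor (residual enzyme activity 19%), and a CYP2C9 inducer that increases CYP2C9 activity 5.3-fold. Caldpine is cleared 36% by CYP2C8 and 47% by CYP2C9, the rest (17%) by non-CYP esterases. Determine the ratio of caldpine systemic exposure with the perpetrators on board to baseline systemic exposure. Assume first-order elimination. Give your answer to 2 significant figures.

0.37

CYP2C8: 0.36 × 0.19 = 0.0684
CYP2C9: 0.47 × 5.3 = 2.491
Other: 0.17 (unchanged)
CL_new/CL_old = 0.0684 + 2.491 + 0.17 = 2.7294.
Because systemic exposure varies inversely with clearance, the combined effect is 1 / 2.7294 = 0.37.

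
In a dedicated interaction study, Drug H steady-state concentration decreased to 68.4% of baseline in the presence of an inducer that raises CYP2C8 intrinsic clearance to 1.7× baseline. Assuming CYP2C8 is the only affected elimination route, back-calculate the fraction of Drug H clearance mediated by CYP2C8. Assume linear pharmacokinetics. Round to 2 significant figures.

0.66

CL'/CL = 1 / 0.684 = 1.462
1.7·fm + (1 − fm) = 1.462
fm = (1.462 − 1) / (1.7 − 1) = 0.66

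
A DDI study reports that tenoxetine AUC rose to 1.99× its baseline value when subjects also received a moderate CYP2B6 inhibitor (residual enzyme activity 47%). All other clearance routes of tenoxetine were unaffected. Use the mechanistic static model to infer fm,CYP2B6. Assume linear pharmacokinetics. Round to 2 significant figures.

Let fm be the CYP2B6 fraction. New clearance relative to baseline = fm × 0.47 + (1 − fm).
AUC ratio = 1 / (new CL fraction), so new CL fraction = 1 / 1.99 = 0.5025.
fm × 0.47 + 1 − fm = 0.5025  ⇒  fm × (0.47 − 1) = −0.4975  ⇒  fm = 0.94.

0.94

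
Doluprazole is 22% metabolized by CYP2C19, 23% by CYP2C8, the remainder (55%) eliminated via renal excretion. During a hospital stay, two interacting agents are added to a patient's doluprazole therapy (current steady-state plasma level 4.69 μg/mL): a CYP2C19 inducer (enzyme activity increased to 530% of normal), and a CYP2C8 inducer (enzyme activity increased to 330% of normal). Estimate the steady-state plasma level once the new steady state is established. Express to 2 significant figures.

1.9 μg/mL

The CYP2C19 pathway (22% of clearance) rises to 5.3× activity: 0.22 × 5.3 = 1.166.
The CYP2C8 pathway (23% of clearance) is boosted to 3.3× activity: 0.23 × 3.3 = 0.759.
The remaining 55% of clearance is unaffected.
New clearance relative to baseline: 1.166 + 0.759 + 0.55 = 2.475.
New steady-state plasma level = 4.69 / 2.475 = 1.9 μg/mL (concentration scales inversely with clearance).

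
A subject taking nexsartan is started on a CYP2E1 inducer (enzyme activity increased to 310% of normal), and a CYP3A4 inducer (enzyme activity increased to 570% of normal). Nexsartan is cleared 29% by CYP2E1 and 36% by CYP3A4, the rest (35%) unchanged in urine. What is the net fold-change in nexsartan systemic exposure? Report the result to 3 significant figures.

The CYP2E1 pathway (29% of clearance) is boosted to 3.1× activity: 0.29 × 3.1 = 0.899.
The CYP3A4 pathway (36% of clearance) is boosted to 5.7× activity: 0.36 × 5.7 = 2.052.
The remaining 35% of clearance is unaffected.
Relative clearance = 0.899 + 2.052 + 0.35 = 3.301.
Net systemic exposure ratio = 1 / 3.301 = 0.303.

0.303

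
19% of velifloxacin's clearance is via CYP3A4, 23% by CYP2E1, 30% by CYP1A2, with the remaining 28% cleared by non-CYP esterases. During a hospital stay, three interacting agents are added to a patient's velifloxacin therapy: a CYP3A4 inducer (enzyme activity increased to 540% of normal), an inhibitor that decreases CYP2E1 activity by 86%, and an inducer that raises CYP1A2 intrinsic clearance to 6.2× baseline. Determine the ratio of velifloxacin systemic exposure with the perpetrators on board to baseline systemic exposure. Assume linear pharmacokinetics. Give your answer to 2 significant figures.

0.31

The CYP3A4 pathway (19% of clearance) is boosted to 5.4× activity: 0.19 × 5.4 = 1.026.
The CYP2E1 pathway (23% of clearance) is reduced to 0.14× activity: 0.23 × 0.14 = 0.0322.
The CYP1A2 pathway (30% of clearance) rises to 6.2× activity: 0.3 × 6.2 = 1.86.
The remaining 28% of clearance is unaffected.
CL_new/CL_old = 1.026 + 0.0322 + 1.86 + 0.28 = 3.1982.
Because systemic exposure varies inversely with clearance, the combined effect is 1 / 3.1982 = 0.31.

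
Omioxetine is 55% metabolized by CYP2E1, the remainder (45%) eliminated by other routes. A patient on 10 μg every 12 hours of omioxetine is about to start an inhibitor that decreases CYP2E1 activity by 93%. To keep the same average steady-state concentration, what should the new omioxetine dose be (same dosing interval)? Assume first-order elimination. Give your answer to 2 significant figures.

4.9 μg

CYP2E1: 0.55 × 0.07 = 0.0385
Other: 0.45 (unchanged)
CL_new/CL_old = 0.0385 + 0.45 = 0.4885.
Exposure is unchanged when dose changes in proportion to clearance. New dose = 10 μg × 0.4885 = 4.9 μg.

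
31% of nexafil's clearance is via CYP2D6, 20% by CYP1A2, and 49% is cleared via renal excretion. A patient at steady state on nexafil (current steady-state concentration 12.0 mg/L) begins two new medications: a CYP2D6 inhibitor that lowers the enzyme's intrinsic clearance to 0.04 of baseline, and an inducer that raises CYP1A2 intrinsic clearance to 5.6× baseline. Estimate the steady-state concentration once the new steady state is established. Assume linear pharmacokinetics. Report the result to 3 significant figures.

7.40 mg/L

The CYP2D6 pathway (31% of clearance) is reduced to 0.04× activity: 0.31 × 0.04 = 0.0124.
The CYP1A2 pathway (20% of clearance) is boosted to 5.6× activity: 0.2 × 5.6 = 1.12.
Non-CYP routes (49%) are unchanged.
New clearance relative to baseline: 0.0124 + 1.12 + 0.49 = 1.6224.
New steady-state concentration = 12.0 / 1.6224 = 7.40 mg/L (concentration scales inversely with clearance).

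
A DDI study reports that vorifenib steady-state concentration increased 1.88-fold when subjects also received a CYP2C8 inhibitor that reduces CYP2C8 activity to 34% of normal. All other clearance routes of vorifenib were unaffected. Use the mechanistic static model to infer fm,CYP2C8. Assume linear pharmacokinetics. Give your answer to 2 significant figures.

Call the CYP2C8 fraction fm. After the interaction, CL_new/CL_old = fm × 0.34 + (1 − fm).
Steady-state concentration ratio = 1 / (new CL fraction), so new CL fraction = 1 / 1.88 = 0.5319.
fm × 0.34 + 1 − fm = 0.5319  ⇒  fm × (0.34 − 1) = −0.4681  ⇒  fm = 0.71.

0.71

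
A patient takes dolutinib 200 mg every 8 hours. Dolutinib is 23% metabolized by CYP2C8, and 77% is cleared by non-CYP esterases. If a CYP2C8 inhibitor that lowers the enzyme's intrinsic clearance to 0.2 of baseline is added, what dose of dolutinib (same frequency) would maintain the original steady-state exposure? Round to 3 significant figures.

163 mg

The CYP2C8 pathway (23% of clearance) falls to 0.2× activity: 0.23 × 0.2 = 0.046.
The remaining 77% of clearance is unaffected.
Relative clearance = 0.046 + 0.77 = 0.816.
Css,avg = (dose rate)/CL, so holding Css fixed requires dose ∝ CL: 200 × 0.816 = 163 mg.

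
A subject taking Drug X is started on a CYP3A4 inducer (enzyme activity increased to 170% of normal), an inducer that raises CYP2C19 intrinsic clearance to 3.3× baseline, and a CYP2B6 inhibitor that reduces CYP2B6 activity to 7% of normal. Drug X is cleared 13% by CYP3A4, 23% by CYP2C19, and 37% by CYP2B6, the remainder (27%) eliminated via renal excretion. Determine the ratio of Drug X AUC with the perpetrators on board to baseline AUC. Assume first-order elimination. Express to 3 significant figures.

0.784

The CYP3A4 pathway (13% of clearance) rises to 1.7× activity: 0.13 × 1.7 = 0.221.
The CYP2C19 pathway (23% of clearance) increases to 3.3× activity: 0.23 × 3.3 = 0.759.
The CYP2B6 pathway (37% of clearance) falls to 0.07× activity: 0.37 × 0.07 = 0.0259.
Non-CYP routes (27%) are unchanged.
CL_new/CL_old = 0.221 + 0.759 + 0.0259 + 0.27 = 1.2759.
Because AUC varies inversely with clearance, the combined effect is 1 / 1.2759 = 0.784.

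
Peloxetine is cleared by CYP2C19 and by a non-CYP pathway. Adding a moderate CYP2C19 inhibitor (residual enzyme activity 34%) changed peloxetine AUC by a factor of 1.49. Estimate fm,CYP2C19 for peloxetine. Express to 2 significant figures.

0.50

CL'/CL = 1 / 1.49 = 0.6711
0.34·fm + (1 − fm) = 0.6711
fm = (0.6711 − 1) / (0.34 − 1) = 0.50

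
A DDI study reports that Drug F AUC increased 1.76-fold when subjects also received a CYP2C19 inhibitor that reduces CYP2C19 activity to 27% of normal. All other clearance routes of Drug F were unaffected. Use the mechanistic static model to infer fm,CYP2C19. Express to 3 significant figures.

Write x for the fraction cleared via CYP2C19. The observed AUC change means clearance fell to 1/1.76 = 0.5682 of baseline.
Setting x·0.27 + (1 − x) = 0.5682 and solving: x = (0.5682 − 1)/(0.27 − 1) = 0.592.

0.592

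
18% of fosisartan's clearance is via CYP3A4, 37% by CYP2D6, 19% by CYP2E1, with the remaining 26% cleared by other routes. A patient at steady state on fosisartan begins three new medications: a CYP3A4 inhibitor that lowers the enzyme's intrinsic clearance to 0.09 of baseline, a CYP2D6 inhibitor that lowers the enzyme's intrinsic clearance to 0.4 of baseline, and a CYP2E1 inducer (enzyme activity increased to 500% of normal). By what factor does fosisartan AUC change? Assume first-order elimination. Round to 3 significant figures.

The CYP3A4 pathway (18% of clearance) falls to 0.09× activity: 0.18 × 0.09 = 0.0162.
The CYP2D6 pathway (37% of clearance) is reduced to 0.4× activity: 0.37 × 0.4 = 0.148.
The CYP2E1 pathway (19% of clearance) increases to 5× activity: 0.19 × 5 = 0.95.
Non-CYP routes (26%) are unchanged.
New clearance relative to baseline: 0.0162 + 0.148 + 0.95 + 0.26 = 1.3742.
Because AUC varies inversely with clearance, the combined effect is 1 / 1.3742 = 0.728.

0.728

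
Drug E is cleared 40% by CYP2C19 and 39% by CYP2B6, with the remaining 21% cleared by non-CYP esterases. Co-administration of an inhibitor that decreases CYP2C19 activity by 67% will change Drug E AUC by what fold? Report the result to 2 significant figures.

1.4

The CYP2C19 pathway (40% of clearance) falls to 0.33× activity: 0.4 × 0.33 = 0.132.
CYP2B6 (39%) and the residual 21% are unaffected.
New clearance relative to baseline: 0.132 + 0.39 + 0.21 = 0.732.
AUC ratio = CL_old/CL_new = 1 / 0.732 = 1.4.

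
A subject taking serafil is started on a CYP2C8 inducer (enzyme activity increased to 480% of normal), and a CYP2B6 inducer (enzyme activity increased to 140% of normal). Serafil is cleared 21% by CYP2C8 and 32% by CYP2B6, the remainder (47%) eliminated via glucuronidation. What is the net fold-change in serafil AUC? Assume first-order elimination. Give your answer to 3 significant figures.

0.519

The CYP2C8 pathway (21% of clearance) rises to 4.8× activity: 0.21 × 4.8 = 1.008.
The CYP2B6 pathway (32% of clearance) rises to 1.4× activity: 0.32 × 1.4 = 0.448.
The remaining 47% of clearance is unaffected.
Relative clearance = 1.008 + 0.448 + 0.47 = 1.926.
Net AUC ratio = 1 / 1.926 = 0.519.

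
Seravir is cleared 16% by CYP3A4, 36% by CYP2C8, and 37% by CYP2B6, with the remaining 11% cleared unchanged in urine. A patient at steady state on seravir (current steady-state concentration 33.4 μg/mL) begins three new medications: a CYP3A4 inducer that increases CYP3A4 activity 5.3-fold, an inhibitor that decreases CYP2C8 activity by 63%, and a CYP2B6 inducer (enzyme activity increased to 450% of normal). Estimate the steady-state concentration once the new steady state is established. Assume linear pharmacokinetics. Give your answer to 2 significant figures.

CYP3A4: 0.16 × 5.3 = 0.848
CYP2C8: 0.36 × 0.37 = 0.1332
CYP2B6: 0.37 × 4.5 = 1.665
Other: 0.11 (unchanged)
New clearance relative to baseline: 0.848 + 0.1332 + 1.665 + 0.11 = 2.7562.
New steady-state concentration = 33.4 / 2.7562 = 12 μg/mL (concentration scales inversely with clearance).

12 μg/mL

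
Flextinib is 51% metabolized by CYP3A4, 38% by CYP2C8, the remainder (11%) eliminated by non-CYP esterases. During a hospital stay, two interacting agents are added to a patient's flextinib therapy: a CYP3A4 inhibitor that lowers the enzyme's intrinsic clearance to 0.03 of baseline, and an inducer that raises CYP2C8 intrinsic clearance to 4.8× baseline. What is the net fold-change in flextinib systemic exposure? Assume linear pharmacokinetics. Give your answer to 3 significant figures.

The CYP3A4 pathway (51% of clearance) is reduced to 0.03× activity: 0.51 × 0.03 = 0.0153.
The CYP2C8 pathway (38% of clearance) rises to 4.8× activity: 0.38 × 4.8 = 1.824.
Non-CYP routes (11%) are unchanged.
CL_new/CL_old = 0.0153 + 1.824 + 0.11 = 1.9493.
Net systemic exposure ratio = 1 / 1.9493 = 0.513.

0.513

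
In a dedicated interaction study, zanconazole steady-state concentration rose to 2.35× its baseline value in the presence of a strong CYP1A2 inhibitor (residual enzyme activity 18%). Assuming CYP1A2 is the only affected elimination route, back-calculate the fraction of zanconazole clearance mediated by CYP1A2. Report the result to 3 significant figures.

0.701

Write x for the fraction cleared via CYP1A2. The observed steady-state concentration change means clearance fell to 1/2.35 = 0.4255 of baseline.
Setting x·0.18 + (1 − x) = 0.4255 and solving: x = (0.4255 − 1)/(0.18 − 1) = 0.701.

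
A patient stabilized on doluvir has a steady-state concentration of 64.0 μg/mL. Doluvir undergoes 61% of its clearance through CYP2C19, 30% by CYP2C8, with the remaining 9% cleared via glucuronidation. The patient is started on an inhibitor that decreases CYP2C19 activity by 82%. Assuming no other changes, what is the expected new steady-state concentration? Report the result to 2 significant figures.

1.3 × 10² μg/mL

CYP2C19: 0.61 × 0.18 = 0.1098
CYP2C8: 0.3 (unchanged)
Other: 0.09 (unchanged)
Relative clearance = 0.1098 + 0.3 + 0.09 = 0.4998.
Steady-state concentration ∝ 1/CL, so new value = 64.0 / 0.4998 = 1.3 × 10² μg/mL.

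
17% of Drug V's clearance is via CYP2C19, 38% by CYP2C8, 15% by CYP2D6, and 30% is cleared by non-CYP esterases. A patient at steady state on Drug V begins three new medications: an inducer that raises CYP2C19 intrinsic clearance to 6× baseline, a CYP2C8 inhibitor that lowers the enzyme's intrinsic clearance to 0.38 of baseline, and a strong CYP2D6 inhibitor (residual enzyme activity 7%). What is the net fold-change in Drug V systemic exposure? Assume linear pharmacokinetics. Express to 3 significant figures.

CYP2C19: 0.17 × 6 = 1.02
CYP2C8: 0.38 × 0.38 = 0.1444
CYP2D6: 0.15 × 0.07 = 0.0105
Other: 0.3 (unchanged)
Relative clearance = 1.02 + 0.1444 + 0.0105 + 0.3 = 1.4749.
Net systemic exposure ratio = 1 / 1.4749 = 0.678.

0.678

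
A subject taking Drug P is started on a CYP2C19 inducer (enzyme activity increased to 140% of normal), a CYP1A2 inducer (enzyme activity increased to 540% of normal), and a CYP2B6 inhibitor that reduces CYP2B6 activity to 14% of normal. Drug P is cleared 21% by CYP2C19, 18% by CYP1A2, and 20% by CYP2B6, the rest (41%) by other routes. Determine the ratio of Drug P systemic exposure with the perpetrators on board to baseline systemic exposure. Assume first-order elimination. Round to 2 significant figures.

The CYP2C19 pathway (21% of clearance) increases to 1.4× activity: 0.21 × 1.4 = 0.294.
The CYP1A2 pathway (18% of clearance) rises to 5.4× activity: 0.18 × 5.4 = 0.972.
The CYP2B6 pathway (20% of clearance) falls to 0.14× activity: 0.2 × 0.14 = 0.028.
Non-CYP routes (41%) are unchanged.
CL_new/CL_old = 0.294 + 0.972 + 0.028 + 0.41 = 1.704.
Because systemic exposure varies inversely with clearance, the combined effect is 1 / 1.704 = 0.59.

0.59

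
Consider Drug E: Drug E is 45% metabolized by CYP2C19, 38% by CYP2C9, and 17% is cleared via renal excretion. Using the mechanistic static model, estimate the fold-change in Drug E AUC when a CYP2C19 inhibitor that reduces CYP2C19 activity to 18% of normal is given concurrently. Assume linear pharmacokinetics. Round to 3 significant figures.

CYP2C19: 0.45 × 0.18 = 0.081
CYP2C9: 0.38 (unchanged)
Other: 0.17 (unchanged)
New clearance relative to baseline: 0.081 + 0.38 + 0.17 = 0.631.
AUC ratio = CL_old/CL_new = 1 / 0.631 = 1.58.

1.58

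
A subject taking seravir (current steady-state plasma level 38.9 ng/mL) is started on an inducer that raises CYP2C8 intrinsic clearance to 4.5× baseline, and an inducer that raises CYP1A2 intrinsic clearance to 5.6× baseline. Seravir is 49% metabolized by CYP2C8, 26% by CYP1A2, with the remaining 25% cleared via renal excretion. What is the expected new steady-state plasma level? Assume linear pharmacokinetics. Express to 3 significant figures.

9.95 ng/mL

The CYP2C8 pathway (49% of clearance) rises to 4.5× activity: 0.49 × 4.5 = 2.205.
The CYP1A2 pathway (26% of clearance) rises to 5.6× activity: 0.26 × 5.6 = 1.456.
The remaining 25% of clearance is unaffected.
New clearance relative to baseline: 2.205 + 1.456 + 0.25 = 3.911.
Steady-state plasma level ∝ 1/CL: new value = 38.9 / 3.911 = 9.95 ng/mL.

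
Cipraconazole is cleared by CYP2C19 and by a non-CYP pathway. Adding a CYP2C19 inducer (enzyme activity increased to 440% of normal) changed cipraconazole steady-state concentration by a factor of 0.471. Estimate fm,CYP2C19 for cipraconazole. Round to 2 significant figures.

0.33

Write x for the fraction cleared via CYP2C19. The observed steady-state concentration change means clearance rose to 1/0.471 = 2.123 of baseline.
Only the CYP2C19 route changed, so 2.123 = x·4.4 + (1 − x), giving x = 0.33.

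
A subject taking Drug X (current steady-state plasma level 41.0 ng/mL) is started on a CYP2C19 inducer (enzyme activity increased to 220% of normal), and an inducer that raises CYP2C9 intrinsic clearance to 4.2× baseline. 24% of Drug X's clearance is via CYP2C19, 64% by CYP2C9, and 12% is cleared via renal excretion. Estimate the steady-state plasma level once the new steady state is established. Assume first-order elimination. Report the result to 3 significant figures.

12.3 ng/mL

CYP2C19: 0.24 × 2.2 = 0.528
CYP2C9: 0.64 × 4.2 = 2.688
Other: 0.12 (unchanged)
CL_new/CL_old = 0.528 + 2.688 + 0.12 = 3.336.
Steady-state plasma level ∝ 1/CL: new value = 41.0 / 3.336 = 12.3 ng/mL.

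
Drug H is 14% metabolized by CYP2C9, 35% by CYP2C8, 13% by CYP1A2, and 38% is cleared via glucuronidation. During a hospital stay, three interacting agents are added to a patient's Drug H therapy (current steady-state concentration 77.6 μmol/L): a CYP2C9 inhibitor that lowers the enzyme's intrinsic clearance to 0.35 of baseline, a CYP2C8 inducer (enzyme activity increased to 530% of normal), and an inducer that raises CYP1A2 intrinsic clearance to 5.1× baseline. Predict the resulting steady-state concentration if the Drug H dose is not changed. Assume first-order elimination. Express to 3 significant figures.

The CYP2C9 pathway (14% of clearance) falls to 0.35× activity: 0.14 × 0.35 = 0.049.
The CYP2C8 pathway (35% of clearance) rises to 5.3× activity: 0.35 × 5.3 = 1.855.
The CYP1A2 pathway (13% of clearance) rises to 5.1× activity: 0.13 × 5.1 = 0.663.
The remaining 38% of clearance is unaffected.
CL_new/CL_old = 0.049 + 1.855 + 0.663 + 0.38 = 2.947.
Dividing the baseline by the relative clearance: 77.6 / 2.947 = 26.3 μmol/L.

26.3 μmol/L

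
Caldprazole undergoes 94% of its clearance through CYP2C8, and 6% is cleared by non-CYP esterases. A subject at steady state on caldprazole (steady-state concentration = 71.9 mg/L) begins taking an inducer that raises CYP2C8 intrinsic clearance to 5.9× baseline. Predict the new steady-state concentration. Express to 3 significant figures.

The CYP2C8 pathway (94% of clearance) increases to 5.9× activity: 0.94 × 5.9 = 5.546.
The remaining 6% of clearance is unaffected.
CL_new/CL_old = 5.546 + 0.06 = 5.606.
Steady-state concentration ∝ 1/CL, so new value = 71.9 / 5.606 = 12.8 mg/L.

12.8 mg/L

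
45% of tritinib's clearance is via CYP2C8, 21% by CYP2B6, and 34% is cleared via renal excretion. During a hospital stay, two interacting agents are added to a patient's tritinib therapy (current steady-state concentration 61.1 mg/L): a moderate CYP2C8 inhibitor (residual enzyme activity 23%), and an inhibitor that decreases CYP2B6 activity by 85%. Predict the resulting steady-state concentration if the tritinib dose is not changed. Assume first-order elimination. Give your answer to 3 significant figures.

The CYP2C8 pathway (45% of clearance) falls to 0.23× activity: 0.45 × 0.23 = 0.1035.
The CYP2B6 pathway (21% of clearance) falls to 0.15× activity: 0.21 × 0.15 = 0.0315.
Non-CYP routes (34%) are unchanged.
Relative clearance = 0.1035 + 0.0315 + 0.34 = 0.475.
Dividing the baseline by the relative clearance: 61.1 / 0.475 = 129 mg/L.

129 mg/L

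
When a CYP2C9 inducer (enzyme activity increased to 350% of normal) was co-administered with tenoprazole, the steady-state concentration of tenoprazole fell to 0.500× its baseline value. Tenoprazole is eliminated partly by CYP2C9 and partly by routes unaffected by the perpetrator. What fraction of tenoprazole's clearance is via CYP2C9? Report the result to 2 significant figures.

0.40

Let fm be the CYP2C9 fraction. New clearance relative to baseline = fm × 3.5 + (1 − fm).
Steady-state concentration ratio = 1 / (new CL fraction), so new CL fraction = 1 / 0.500 = 2.
fm × 3.5 + 1 − fm = 2  ⇒  fm × (3.5 − 1) = 1  ⇒  fm = 0.40.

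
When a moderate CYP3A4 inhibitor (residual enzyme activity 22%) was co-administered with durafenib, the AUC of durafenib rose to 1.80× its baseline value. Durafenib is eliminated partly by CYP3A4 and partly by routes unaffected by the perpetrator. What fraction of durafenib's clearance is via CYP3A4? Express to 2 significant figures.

0.57

Let x = fm,CYP3A4. Because AUC ∝ 1/CL, relative clearance fell to 1/1.80 = 0.5556.
Only the CYP3A4 route changed, so 0.5556 = x·0.22 + (1 − x), giving x = 0.57.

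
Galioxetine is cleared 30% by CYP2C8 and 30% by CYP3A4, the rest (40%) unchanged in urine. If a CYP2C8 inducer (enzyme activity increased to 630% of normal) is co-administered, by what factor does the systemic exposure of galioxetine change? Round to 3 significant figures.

The CYP2C8 pathway (30% of clearance) is boosted to 6.3× activity: 0.3 × 6.3 = 1.89.
CYP3A4 (30%) and the residual 40% are unaffected.
New clearance relative to baseline: 1.89 + 0.3 + 0.4 = 2.59.
Since systemic exposure ∝ 1/CL, the ratio is 1 / 2.59 = 0.386.

0.386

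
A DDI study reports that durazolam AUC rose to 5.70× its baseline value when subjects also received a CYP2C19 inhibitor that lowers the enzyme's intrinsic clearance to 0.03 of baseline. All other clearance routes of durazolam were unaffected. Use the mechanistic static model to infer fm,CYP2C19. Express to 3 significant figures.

Call the CYP2C19 fraction fm. After the interaction, CL_new/CL_old = fm × 0.03 + (1 − fm).
AUC ratio = 1 / (new CL fraction), so new CL fraction = 1 / 5.70 = 0.1754.
fm × 0.03 + 1 − fm = 0.1754  ⇒  fm × (0.03 − 1) = −0.8246  ⇒  fm = 0.850.

0.850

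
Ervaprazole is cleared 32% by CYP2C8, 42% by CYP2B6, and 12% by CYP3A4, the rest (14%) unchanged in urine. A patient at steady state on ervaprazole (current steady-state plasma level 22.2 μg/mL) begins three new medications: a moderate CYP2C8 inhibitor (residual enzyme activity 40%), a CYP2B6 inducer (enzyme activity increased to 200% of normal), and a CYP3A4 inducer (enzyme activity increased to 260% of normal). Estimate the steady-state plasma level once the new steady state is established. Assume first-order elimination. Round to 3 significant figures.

15.6 μg/mL

The CYP2C8 pathway (32% of clearance) is reduced to 0.4× activity: 0.32 × 0.4 = 0.128.
The CYP2B6 pathway (42% of clearance) rises to 2× activity: 0.42 × 2 = 0.84.
The CYP3A4 pathway (12% of clearance) is boosted to 2.6× activity: 0.12 × 2.6 = 0.312.
The remaining 14% of clearance is unaffected.
Relative clearance = 0.128 + 0.84 + 0.312 + 0.14 = 1.42.
Steady-state plasma level ∝ 1/CL: new value = 22.2 / 1.42 = 15.6 μg/mL.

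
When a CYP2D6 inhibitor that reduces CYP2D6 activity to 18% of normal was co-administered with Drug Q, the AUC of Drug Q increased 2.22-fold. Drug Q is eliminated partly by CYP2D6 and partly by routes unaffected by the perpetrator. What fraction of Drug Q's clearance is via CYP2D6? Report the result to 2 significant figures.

Write x for the fraction cleared via CYP2D6. The observed AUC change means clearance fell to 1/2.22 = 0.4505 of baseline.
Only the CYP2D6 route changed, so 0.4505 = x·0.18 + (1 − x), giving x = 0.67.

0.67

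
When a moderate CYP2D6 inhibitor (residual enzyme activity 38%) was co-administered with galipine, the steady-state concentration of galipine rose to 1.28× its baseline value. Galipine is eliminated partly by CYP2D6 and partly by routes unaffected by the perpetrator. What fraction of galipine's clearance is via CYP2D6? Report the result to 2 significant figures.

Let fm be the CYP2D6 fraction. New clearance relative to baseline = fm × 0.38 + (1 − fm).
Steady-state concentration ratio = 1 / (new CL fraction), so new CL fraction = 1 / 1.28 = 0.7812.
fm × 0.38 + 1 − fm = 0.7812  ⇒  fm × (0.38 − 1) = −0.2188  ⇒  fm = 0.35.

0.35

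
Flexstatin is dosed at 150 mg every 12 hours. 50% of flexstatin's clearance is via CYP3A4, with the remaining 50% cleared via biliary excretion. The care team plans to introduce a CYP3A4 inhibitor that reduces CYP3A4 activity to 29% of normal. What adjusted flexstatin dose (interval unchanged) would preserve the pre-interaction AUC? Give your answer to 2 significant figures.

97 mg

The CYP3A4 pathway (50% of clearance) falls to 0.29× activity: 0.5 × 0.29 = 0.145.
Non-CYP routes (50%) are unchanged.
CL_new/CL_old = 0.145 + 0.5 = 0.645.
To maintain the same steady-state level, dose must scale with clearance: new dose = 150 × 0.645 = 97 mg.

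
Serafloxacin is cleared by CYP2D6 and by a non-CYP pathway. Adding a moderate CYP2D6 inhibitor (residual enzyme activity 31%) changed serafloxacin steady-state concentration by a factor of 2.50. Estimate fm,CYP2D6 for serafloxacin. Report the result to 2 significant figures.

0.87

Call the CYP2D6 fraction fm. After the interaction, CL_new/CL_old = fm × 0.31 + (1 − fm).
Steady-state concentration ratio = 1 / (new CL fraction), so new CL fraction = 1 / 2.50 = 0.4.
fm × 0.31 + 1 − fm = 0.4  ⇒  fm × (0.31 − 1) = −0.6  ⇒  fm = 0.87.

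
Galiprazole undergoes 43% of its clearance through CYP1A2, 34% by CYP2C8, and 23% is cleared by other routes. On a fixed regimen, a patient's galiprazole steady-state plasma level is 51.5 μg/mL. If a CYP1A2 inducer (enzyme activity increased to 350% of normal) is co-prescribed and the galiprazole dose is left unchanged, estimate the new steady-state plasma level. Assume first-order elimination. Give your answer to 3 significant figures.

24.8 μg/mL

The CYP1A2 pathway (43% of clearance) is boosted to 3.5× activity: 0.43 × 3.5 = 1.505.
CYP2C8 (34%) and the residual 23% are unaffected.
New clearance relative to baseline: 1.505 + 0.34 + 0.23 = 2.075.
With dosing unchanged, steady-state plasma level scales as 1/CL: 51.5 / 2.075 = 24.8 μg/mL.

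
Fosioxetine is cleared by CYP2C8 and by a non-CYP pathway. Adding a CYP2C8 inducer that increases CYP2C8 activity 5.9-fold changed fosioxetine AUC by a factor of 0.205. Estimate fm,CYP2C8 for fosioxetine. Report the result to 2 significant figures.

CL'/CL = 1 / 0.205 = 4.878
5.9·fm + (1 − fm) = 4.878
fm = (4.878 − 1) / (5.9 − 1) = 0.79

0.79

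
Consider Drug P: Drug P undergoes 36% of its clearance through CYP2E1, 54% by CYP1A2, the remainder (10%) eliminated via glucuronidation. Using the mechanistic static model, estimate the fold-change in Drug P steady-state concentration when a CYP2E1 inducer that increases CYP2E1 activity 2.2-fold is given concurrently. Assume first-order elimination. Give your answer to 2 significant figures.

The CYP2E1 pathway (36% of clearance) rises to 2.2× activity: 0.36 × 2.2 = 0.792.
CYP1A2 (54%) and the residual 10% are unaffected.
Relative clearance = 0.792 + 0.54 + 0.1 = 1.432.
Steady-state concentration is inversely proportional to clearance, so the fold-change is 1 / 1.432 = 0.70.

0.70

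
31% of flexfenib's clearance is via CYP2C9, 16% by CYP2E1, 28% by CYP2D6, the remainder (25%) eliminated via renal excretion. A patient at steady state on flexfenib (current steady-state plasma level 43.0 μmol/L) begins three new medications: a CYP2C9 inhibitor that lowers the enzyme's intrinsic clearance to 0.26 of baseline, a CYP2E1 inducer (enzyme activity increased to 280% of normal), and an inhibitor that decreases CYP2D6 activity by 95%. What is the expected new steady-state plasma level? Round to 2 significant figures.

54 μmol/L

The CYP2C9 pathway (31% of clearance) is reduced to 0.26× activity: 0.31 × 0.26 = 0.0806.
The CYP2E1 pathway (16% of clearance) increases to 2.8× activity: 0.16 × 2.8 = 0.448.
The CYP2D6 pathway (28% of clearance) is reduced to 0.05× activity: 0.28 × 0.05 = 0.014.
The remaining 25% of clearance is unaffected.
New clearance relative to baseline: 0.0806 + 0.448 + 0.014 + 0.25 = 0.7926.
Dividing the baseline by the relative clearance: 43.0 / 0.7926 = 54 μmol/L.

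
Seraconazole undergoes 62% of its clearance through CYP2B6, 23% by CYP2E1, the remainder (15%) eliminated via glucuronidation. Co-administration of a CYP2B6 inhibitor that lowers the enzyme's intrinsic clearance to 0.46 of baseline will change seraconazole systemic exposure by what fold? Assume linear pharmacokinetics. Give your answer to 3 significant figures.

1.50

CYP2B6: 0.62 × 0.46 = 0.2852
CYP2E1: 0.23 (unchanged)
Other: 0.15 (unchanged)
CL_new/CL_old = 0.2852 + 0.23 + 0.15 = 0.6652.
Since systemic exposure ∝ 1/CL, the ratio is 1 / 0.6652 = 1.50.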